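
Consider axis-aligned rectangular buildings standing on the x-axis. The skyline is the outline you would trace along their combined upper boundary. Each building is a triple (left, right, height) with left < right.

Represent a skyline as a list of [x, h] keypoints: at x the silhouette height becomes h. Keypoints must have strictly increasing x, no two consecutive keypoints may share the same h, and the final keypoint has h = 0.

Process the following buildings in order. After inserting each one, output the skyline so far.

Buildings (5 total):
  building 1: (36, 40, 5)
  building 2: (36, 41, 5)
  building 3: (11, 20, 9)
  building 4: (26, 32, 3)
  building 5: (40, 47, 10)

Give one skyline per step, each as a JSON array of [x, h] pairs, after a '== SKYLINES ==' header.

== SKYLINES ==
[[36,5],[40,0]]
[[36,5],[41,0]]
[[11,9],[20,0],[36,5],[41,0]]
[[11,9],[20,0],[26,3],[32,0],[36,5],[41,0]]
[[11,9],[20,0],[26,3],[32,0],[36,5],[40,10],[47,0]]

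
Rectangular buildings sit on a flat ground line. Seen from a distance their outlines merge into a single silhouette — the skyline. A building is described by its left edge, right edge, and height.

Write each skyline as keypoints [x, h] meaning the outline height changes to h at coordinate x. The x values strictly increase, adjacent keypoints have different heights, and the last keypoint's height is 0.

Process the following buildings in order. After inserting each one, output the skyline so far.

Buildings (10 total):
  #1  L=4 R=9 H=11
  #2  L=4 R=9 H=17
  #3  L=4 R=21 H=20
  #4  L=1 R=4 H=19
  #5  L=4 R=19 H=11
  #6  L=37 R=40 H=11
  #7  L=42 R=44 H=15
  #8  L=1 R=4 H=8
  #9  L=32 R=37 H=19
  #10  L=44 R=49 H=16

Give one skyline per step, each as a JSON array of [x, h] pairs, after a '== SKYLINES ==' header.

== SKYLINES ==
[[4,11],[9,0]]
[[4,17],[9,0]]
[[4,20],[21,0]]
[[1,19],[4,20],[21,0]]
[[1,19],[4,20],[21,0]]
[[1,19],[4,20],[21,0],[37,11],[40,0]]
[[1,19],[4,20],[21,0],[37,11],[40,0],[42,15],[44,0]]
[[1,19],[4,20],[21,0],[37,11],[40,0],[42,15],[44,0]]
[[1,19],[4,20],[21,0],[32,19],[37,11],[40,0],[42,15],[44,0]]
[[1,19],[4,20],[21,0],[32,19],[37,11],[40,0],[42,15],[44,16],[49,0]]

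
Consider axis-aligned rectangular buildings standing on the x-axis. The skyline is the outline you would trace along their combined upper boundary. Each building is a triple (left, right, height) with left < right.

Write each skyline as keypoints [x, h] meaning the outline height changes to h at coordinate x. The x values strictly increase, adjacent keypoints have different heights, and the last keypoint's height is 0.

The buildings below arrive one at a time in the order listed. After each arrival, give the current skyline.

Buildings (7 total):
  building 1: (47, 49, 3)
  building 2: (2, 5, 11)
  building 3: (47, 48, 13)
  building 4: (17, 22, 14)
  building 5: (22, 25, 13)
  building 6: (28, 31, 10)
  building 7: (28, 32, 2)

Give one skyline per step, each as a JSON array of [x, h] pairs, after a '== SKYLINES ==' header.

== SKYLINES ==
[[47,3],[49,0]]
[[2,11],[5,0],[47,3],[49,0]]
[[2,11],[5,0],[47,13],[48,3],[49,0]]
[[2,11],[5,0],[17,14],[22,0],[47,13],[48,3],[49,0]]
[[2,11],[5,0],[17,14],[22,13],[25,0],[47,13],[48,3],[49,0]]
[[2,11],[5,0],[17,14],[22,13],[25,0],[28,10],[31,0],[47,13],[48,3],[49,0]]
[[2,11],[5,0],[17,14],[22,13],[25,0],[28,10],[31,2],[32,0],[47,13],[48,3],[49,0]]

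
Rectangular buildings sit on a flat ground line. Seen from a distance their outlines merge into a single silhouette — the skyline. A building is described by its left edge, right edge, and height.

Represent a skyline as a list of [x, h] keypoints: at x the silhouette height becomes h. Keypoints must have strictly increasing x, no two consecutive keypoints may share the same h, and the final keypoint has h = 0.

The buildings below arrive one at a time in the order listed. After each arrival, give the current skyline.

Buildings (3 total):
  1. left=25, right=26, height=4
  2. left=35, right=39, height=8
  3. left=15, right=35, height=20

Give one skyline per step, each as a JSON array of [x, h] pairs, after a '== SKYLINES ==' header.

== SKYLINES ==
[[25,4],[26,0]]
[[25,4],[26,0],[35,8],[39,0]]
[[15,20],[35,8],[39,0]]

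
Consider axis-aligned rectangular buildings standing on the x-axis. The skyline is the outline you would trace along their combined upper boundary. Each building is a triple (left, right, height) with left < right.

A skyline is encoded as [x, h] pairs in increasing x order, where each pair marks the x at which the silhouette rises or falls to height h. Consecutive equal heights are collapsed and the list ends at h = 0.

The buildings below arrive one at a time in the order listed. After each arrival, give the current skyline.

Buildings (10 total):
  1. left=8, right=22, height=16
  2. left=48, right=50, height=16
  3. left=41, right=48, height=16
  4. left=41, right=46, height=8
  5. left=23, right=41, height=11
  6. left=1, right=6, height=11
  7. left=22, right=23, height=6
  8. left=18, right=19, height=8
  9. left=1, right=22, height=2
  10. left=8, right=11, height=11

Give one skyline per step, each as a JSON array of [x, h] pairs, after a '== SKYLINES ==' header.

== SKYLINES ==
[[8,16],[22,0]]
[[8,16],[22,0],[48,16],[50,0]]
[[8,16],[22,0],[41,16],[50,0]]
[[8,16],[22,0],[41,16],[50,0]]
[[8,16],[22,0],[23,11],[41,16],[50,0]]
[[1,11],[6,0],[8,16],[22,0],[23,11],[41,16],[50,0]]
[[1,11],[6,0],[8,16],[22,6],[23,11],[41,16],[50,0]]
[[1,11],[6,0],[8,16],[22,6],[23,11],[41,16],[50,0]]
[[1,11],[6,2],[8,16],[22,6],[23,11],[41,16],[50,0]]
[[1,11],[6,2],[8,16],[22,6],[23,11],[41,16],[50,0]]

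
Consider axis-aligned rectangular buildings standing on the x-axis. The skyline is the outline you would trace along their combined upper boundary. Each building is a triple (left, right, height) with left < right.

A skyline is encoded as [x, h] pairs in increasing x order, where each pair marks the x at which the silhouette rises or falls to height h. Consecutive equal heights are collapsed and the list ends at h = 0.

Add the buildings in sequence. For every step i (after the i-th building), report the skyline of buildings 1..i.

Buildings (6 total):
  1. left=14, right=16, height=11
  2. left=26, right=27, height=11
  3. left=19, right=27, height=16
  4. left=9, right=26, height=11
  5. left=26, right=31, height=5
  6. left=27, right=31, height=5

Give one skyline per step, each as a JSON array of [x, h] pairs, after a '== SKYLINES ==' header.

== SKYLINES ==
[[14,11],[16,0]]
[[14,11],[16,0],[26,11],[27,0]]
[[14,11],[16,0],[19,16],[27,0]]
[[9,11],[19,16],[27,0]]
[[9,11],[19,16],[27,5],[31,0]]
[[9,11],[19,16],[27,5],[31,0]]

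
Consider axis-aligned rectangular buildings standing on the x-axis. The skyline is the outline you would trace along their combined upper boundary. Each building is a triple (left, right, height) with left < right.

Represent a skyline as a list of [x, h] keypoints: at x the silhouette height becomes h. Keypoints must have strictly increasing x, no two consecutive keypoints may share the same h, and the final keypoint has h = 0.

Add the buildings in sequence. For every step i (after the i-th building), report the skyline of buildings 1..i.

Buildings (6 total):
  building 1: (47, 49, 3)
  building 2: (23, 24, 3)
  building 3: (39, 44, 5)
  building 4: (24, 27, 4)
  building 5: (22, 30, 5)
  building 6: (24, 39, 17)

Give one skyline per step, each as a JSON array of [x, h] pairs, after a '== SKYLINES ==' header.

== SKYLINES ==
[[47,3],[49,0]]
[[23,3],[24,0],[47,3],[49,0]]
[[23,3],[24,0],[39,5],[44,0],[47,3],[49,0]]
[[23,3],[24,4],[27,0],[39,5],[44,0],[47,3],[49,0]]
[[22,5],[30,0],[39,5],[44,0],[47,3],[49,0]]
[[22,5],[24,17],[39,5],[44,0],[47,3],[49,0]]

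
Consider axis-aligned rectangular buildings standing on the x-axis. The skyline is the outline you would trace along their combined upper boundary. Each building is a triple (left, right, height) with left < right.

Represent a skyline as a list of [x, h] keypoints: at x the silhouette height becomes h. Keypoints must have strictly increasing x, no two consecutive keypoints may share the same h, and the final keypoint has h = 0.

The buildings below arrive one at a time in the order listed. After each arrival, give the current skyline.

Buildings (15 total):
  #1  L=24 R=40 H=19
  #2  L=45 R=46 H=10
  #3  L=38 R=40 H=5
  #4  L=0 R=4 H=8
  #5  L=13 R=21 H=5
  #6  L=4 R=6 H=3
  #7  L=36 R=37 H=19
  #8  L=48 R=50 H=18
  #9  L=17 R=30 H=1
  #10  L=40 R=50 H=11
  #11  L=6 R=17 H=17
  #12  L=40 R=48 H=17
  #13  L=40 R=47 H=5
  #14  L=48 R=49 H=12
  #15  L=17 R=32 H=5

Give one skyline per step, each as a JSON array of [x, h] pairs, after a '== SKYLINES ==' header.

== SKYLINES ==
[[24,19],[40,0]]
[[24,19],[40,0],[45,10],[46,0]]
[[24,19],[40,0],[45,10],[46,0]]
[[0,8],[4,0],[24,19],[40,0],[45,10],[46,0]]
[[0,8],[4,0],[13,5],[21,0],[24,19],[40,0],[45,10],[46,0]]
[[0,8],[4,3],[6,0],[13,5],[21,0],[24,19],[40,0],[45,10],[46,0]]
[[0,8],[4,3],[6,0],[13,5],[21,0],[24,19],[40,0],[45,10],[46,0]]
[[0,8],[4,3],[6,0],[13,5],[21,0],[24,19],[40,0],[45,10],[46,0],[48,18],[50,0]]
[[0,8],[4,3],[6,0],[13,5],[21,1],[24,19],[40,0],[45,10],[46,0],[48,18],[50,0]]
[[0,8],[4,3],[6,0],[13,5],[21,1],[24,19],[40,11],[48,18],[50,0]]
[[0,8],[4,3],[6,17],[17,5],[21,1],[24,19],[40,11],[48,18],[50,0]]
[[0,8],[4,3],[6,17],[17,5],[21,1],[24,19],[40,17],[48,18],[50,0]]
[[0,8],[4,3],[6,17],[17,5],[21,1],[24,19],[40,17],[48,18],[50,0]]
[[0,8],[4,3],[6,17],[17,5],[21,1],[24,19],[40,17],[48,18],[50,0]]
[[0,8],[4,3],[6,17],[17,5],[24,19],[40,17],[48,18],[50,0]]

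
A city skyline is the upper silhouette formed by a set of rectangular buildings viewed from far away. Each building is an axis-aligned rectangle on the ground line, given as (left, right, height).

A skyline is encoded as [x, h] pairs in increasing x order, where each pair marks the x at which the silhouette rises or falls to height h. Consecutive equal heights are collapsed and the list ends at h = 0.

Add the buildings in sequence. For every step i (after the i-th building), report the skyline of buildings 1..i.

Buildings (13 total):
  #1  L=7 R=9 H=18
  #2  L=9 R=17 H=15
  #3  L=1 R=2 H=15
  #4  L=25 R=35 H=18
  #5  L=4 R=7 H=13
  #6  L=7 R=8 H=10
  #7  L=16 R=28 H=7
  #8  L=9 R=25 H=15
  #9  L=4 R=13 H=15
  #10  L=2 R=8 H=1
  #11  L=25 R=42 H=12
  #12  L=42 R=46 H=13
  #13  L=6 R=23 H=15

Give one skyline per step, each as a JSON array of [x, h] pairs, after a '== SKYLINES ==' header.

== SKYLINES ==
[[7,18],[9,0]]
[[7,18],[9,15],[17,0]]
[[1,15],[2,0],[7,18],[9,15],[17,0]]
[[1,15],[2,0],[7,18],[9,15],[17,0],[25,18],[35,0]]
[[1,15],[2,0],[4,13],[7,18],[9,15],[17,0],[25,18],[35,0]]
[[1,15],[2,0],[4,13],[7,18],[9,15],[17,0],[25,18],[35,0]]
[[1,15],[2,0],[4,13],[7,18],[9,15],[17,7],[25,18],[35,0]]
[[1,15],[2,0],[4,13],[7,18],[9,15],[25,18],[35,0]]
[[1,15],[2,0],[4,15],[7,18],[9,15],[25,18],[35,0]]
[[1,15],[2,1],[4,15],[7,18],[9,15],[25,18],[35,0]]
[[1,15],[2,1],[4,15],[7,18],[9,15],[25,18],[35,12],[42,0]]
[[1,15],[2,1],[4,15],[7,18],[9,15],[25,18],[35,12],[42,13],[46,0]]
[[1,15],[2,1],[4,15],[7,18],[9,15],[25,18],[35,12],[42,13],[46,0]]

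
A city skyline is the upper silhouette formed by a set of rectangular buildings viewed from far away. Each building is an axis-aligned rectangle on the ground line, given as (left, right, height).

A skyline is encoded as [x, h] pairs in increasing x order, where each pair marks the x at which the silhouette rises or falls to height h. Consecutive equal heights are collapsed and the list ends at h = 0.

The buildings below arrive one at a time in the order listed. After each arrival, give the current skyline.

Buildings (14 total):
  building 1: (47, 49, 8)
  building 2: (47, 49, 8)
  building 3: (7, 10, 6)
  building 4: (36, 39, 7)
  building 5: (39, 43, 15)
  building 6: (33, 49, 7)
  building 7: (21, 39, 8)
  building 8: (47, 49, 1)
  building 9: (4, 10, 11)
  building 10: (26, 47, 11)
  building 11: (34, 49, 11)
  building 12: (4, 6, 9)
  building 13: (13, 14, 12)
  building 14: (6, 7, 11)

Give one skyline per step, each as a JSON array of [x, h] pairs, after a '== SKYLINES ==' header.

== SKYLINES ==
[[47,8],[49,0]]
[[47,8],[49,0]]
[[7,6],[10,0],[47,8],[49,0]]
[[7,6],[10,0],[36,7],[39,0],[47,8],[49,0]]
[[7,6],[10,0],[36,7],[39,15],[43,0],[47,8],[49,0]]
[[7,6],[10,0],[33,7],[39,15],[43,7],[47,8],[49,0]]
[[7,6],[10,0],[21,8],[39,15],[43,7],[47,8],[49,0]]
[[7,6],[10,0],[21,8],[39,15],[43,7],[47,8],[49,0]]
[[4,11],[10,0],[21,8],[39,15],[43,7],[47,8],[49,0]]
[[4,11],[10,0],[21,8],[26,11],[39,15],[43,11],[47,8],[49,0]]
[[4,11],[10,0],[21,8],[26,11],[39,15],[43,11],[49,0]]
[[4,11],[10,0],[21,8],[26,11],[39,15],[43,11],[49,0]]
[[4,11],[10,0],[13,12],[14,0],[21,8],[26,11],[39,15],[43,11],[49,0]]
[[4,11],[10,0],[13,12],[14,0],[21,8],[26,11],[39,15],[43,11],[49,0]]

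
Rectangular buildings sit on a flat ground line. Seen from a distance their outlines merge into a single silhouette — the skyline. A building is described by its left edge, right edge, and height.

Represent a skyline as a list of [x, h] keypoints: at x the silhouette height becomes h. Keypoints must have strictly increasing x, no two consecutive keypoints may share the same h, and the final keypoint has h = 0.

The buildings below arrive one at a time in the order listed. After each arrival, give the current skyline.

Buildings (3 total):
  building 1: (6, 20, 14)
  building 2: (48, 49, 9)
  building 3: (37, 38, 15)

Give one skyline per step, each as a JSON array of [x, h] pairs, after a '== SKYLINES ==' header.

== SKYLINES ==
[[6,14],[20,0]]
[[6,14],[20,0],[48,9],[49,0]]
[[6,14],[20,0],[37,15],[38,0],[48,9],[49,0]]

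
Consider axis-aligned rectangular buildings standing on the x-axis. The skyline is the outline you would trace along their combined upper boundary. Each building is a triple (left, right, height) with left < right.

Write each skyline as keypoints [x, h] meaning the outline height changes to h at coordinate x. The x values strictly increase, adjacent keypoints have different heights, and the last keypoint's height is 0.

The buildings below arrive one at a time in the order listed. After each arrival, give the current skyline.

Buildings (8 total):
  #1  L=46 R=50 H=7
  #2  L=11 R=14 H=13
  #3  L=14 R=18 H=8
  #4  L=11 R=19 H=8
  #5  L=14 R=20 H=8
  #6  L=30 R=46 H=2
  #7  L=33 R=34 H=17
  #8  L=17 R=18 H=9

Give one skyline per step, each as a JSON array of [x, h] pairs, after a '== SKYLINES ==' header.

== SKYLINES ==
[[46,7],[50,0]]
[[11,13],[14,0],[46,7],[50,0]]
[[11,13],[14,8],[18,0],[46,7],[50,0]]
[[11,13],[14,8],[19,0],[46,7],[50,0]]
[[11,13],[14,8],[20,0],[46,7],[50,0]]
[[11,13],[14,8],[20,0],[30,2],[46,7],[50,0]]
[[11,13],[14,8],[20,0],[30,2],[33,17],[34,2],[46,7],[50,0]]
[[11,13],[14,8],[17,9],[18,8],[20,0],[30,2],[33,17],[34,2],[46,7],[50,0]]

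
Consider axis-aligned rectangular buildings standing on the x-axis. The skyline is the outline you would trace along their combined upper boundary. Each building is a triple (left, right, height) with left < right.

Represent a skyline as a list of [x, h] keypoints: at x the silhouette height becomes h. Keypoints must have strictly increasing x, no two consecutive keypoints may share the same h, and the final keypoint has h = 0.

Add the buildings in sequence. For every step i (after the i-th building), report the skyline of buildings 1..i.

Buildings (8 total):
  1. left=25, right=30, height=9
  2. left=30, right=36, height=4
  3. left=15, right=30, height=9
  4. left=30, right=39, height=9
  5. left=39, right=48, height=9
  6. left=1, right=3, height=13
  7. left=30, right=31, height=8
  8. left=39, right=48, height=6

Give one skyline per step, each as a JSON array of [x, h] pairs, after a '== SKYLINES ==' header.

== SKYLINES ==
[[25,9],[30,0]]
[[25,9],[30,4],[36,0]]
[[15,9],[30,4],[36,0]]
[[15,9],[39,0]]
[[15,9],[48,0]]
[[1,13],[3,0],[15,9],[48,0]]
[[1,13],[3,0],[15,9],[48,0]]
[[1,13],[3,0],[15,9],[48,0]]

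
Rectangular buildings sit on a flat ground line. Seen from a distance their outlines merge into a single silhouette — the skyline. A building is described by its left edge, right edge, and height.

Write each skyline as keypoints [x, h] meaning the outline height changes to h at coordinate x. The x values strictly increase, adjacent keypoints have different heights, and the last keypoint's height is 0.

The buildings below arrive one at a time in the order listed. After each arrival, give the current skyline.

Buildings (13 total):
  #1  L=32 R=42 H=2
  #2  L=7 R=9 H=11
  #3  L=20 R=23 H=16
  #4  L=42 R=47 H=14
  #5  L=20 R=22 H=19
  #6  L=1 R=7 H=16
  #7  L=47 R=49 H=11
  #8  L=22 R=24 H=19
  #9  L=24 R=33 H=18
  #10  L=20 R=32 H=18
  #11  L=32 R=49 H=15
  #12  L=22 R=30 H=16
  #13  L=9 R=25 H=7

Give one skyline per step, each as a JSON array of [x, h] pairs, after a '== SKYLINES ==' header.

== SKYLINES ==
[[32,2],[42,0]]
[[7,11],[9,0],[32,2],[42,0]]
[[7,11],[9,0],[20,16],[23,0],[32,2],[42,0]]
[[7,11],[9,0],[20,16],[23,0],[32,2],[42,14],[47,0]]
[[7,11],[9,0],[20,19],[22,16],[23,0],[32,2],[42,14],[47,0]]
[[1,16],[7,11],[9,0],[20,19],[22,16],[23,0],[32,2],[42,14],[47,0]]
[[1,16],[7,11],[9,0],[20,19],[22,16],[23,0],[32,2],[42,14],[47,11],[49,0]]
[[1,16],[7,11],[9,0],[20,19],[24,0],[32,2],[42,14],[47,11],[49,0]]
[[1,16],[7,11],[9,0],[20,19],[24,18],[33,2],[42,14],[47,11],[49,0]]
[[1,16],[7,11],[9,0],[20,19],[24,18],[33,2],[42,14],[47,11],[49,0]]
[[1,16],[7,11],[9,0],[20,19],[24,18],[33,15],[49,0]]
[[1,16],[7,11],[9,0],[20,19],[24,18],[33,15],[49,0]]
[[1,16],[7,11],[9,7],[20,19],[24,18],[33,15],[49,0]]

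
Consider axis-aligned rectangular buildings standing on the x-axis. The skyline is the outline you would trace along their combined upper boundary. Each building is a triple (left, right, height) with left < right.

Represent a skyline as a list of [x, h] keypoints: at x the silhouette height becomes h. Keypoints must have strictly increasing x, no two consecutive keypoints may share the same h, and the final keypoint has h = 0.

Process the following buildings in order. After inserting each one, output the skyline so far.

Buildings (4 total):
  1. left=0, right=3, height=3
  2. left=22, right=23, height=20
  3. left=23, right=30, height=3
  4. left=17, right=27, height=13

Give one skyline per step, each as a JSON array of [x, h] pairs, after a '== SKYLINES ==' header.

== SKYLINES ==
[[0,3],[3,0]]
[[0,3],[3,0],[22,20],[23,0]]
[[0,3],[3,0],[22,20],[23,3],[30,0]]
[[0,3],[3,0],[17,13],[22,20],[23,13],[27,3],[30,0]]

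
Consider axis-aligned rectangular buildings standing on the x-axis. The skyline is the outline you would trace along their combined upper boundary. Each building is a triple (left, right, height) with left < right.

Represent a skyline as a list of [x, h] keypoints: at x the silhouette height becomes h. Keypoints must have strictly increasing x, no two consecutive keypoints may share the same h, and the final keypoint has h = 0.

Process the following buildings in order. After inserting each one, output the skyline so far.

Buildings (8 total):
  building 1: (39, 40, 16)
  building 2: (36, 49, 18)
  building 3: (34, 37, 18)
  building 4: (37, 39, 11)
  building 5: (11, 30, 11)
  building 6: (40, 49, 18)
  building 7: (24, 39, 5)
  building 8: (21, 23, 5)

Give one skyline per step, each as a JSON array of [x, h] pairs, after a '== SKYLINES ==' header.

== SKYLINES ==
[[39,16],[40,0]]
[[36,18],[49,0]]
[[34,18],[49,0]]
[[34,18],[49,0]]
[[11,11],[30,0],[34,18],[49,0]]
[[11,11],[30,0],[34,18],[49,0]]
[[11,11],[30,5],[34,18],[49,0]]
[[11,11],[30,5],[34,18],[49,0]]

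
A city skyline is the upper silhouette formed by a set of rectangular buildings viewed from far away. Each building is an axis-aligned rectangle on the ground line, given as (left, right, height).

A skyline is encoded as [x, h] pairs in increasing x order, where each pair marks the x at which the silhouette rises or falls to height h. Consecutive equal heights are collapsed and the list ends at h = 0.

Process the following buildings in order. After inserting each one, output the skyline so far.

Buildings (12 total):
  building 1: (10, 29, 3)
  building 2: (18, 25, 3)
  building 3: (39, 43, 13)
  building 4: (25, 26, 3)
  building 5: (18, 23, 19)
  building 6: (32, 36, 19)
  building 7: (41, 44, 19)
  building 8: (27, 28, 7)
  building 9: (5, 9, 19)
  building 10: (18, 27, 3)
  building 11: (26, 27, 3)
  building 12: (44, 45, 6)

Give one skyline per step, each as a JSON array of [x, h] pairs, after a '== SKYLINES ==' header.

== SKYLINES ==
[[10,3],[29,0]]
[[10,3],[29,0]]
[[10,3],[29,0],[39,13],[43,0]]
[[10,3],[29,0],[39,13],[43,0]]
[[10,3],[18,19],[23,3],[29,0],[39,13],[43,0]]
[[10,3],[18,19],[23,3],[29,0],[32,19],[36,0],[39,13],[43,0]]
[[10,3],[18,19],[23,3],[29,0],[32,19],[36,0],[39,13],[41,19],[44,0]]
[[10,3],[18,19],[23,3],[27,7],[28,3],[29,0],[32,19],[36,0],[39,13],[41,19],[44,0]]
[[5,19],[9,0],[10,3],[18,19],[23,3],[27,7],[28,3],[29,0],[32,19],[36,0],[39,13],[41,19],[44,0]]
[[5,19],[9,0],[10,3],[18,19],[23,3],[27,7],[28,3],[29,0],[32,19],[36,0],[39,13],[41,19],[44,0]]
[[5,19],[9,0],[10,3],[18,19],[23,3],[27,7],[28,3],[29,0],[32,19],[36,0],[39,13],[41,19],[44,0]]
[[5,19],[9,0],[10,3],[18,19],[23,3],[27,7],[28,3],[29,0],[32,19],[36,0],[39,13],[41,19],[44,6],[45,0]]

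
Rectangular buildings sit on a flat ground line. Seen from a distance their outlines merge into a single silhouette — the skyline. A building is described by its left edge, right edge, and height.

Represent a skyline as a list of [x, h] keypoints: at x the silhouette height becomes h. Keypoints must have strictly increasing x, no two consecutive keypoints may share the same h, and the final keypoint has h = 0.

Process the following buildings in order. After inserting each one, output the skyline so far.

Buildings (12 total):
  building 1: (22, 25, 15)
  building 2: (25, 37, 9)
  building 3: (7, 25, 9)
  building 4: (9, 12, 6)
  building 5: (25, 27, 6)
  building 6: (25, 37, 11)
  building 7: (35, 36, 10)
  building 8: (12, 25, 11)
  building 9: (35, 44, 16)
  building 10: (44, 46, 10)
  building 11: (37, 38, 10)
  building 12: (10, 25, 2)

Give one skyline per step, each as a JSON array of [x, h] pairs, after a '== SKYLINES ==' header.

== SKYLINES ==
[[22,15],[25,0]]
[[22,15],[25,9],[37,0]]
[[7,9],[22,15],[25,9],[37,0]]
[[7,9],[22,15],[25,9],[37,0]]
[[7,9],[22,15],[25,9],[37,0]]
[[7,9],[22,15],[25,11],[37,0]]
[[7,9],[22,15],[25,11],[37,0]]
[[7,9],[12,11],[22,15],[25,11],[37,0]]
[[7,9],[12,11],[22,15],[25,11],[35,16],[44,0]]
[[7,9],[12,11],[22,15],[25,11],[35,16],[44,10],[46,0]]
[[7,9],[12,11],[22,15],[25,11],[35,16],[44,10],[46,0]]
[[7,9],[12,11],[22,15],[25,11],[35,16],[44,10],[46,0]]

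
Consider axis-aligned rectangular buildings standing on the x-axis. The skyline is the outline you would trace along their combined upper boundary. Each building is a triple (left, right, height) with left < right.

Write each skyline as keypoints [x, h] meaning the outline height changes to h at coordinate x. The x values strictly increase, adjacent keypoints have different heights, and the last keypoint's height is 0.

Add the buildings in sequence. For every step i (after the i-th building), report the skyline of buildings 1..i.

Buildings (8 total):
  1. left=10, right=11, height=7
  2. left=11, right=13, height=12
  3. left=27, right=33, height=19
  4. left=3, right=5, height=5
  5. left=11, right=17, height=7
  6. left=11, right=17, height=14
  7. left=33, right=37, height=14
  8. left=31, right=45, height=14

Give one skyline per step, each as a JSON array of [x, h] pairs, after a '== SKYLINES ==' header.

== SKYLINES ==
[[10,7],[11,0]]
[[10,7],[11,12],[13,0]]
[[10,7],[11,12],[13,0],[27,19],[33,0]]
[[3,5],[5,0],[10,7],[11,12],[13,0],[27,19],[33,0]]
[[3,5],[5,0],[10,7],[11,12],[13,7],[17,0],[27,19],[33,0]]
[[3,5],[5,0],[10,7],[11,14],[17,0],[27,19],[33,0]]
[[3,5],[5,0],[10,7],[11,14],[17,0],[27,19],[33,14],[37,0]]
[[3,5],[5,0],[10,7],[11,14],[17,0],[27,19],[33,14],[45,0]]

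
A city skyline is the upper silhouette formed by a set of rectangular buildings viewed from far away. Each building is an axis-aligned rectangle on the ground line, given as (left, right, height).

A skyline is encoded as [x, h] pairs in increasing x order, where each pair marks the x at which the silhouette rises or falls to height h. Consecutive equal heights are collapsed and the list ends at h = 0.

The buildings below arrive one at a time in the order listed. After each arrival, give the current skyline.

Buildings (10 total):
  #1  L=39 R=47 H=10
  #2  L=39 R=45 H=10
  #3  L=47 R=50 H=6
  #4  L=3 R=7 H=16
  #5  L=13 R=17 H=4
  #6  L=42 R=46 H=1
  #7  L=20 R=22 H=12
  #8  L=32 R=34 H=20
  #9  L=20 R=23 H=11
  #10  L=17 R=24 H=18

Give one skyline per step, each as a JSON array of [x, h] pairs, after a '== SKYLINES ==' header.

== SKYLINES ==
[[39,10],[47,0]]
[[39,10],[47,0]]
[[39,10],[47,6],[50,0]]
[[3,16],[7,0],[39,10],[47,6],[50,0]]
[[3,16],[7,0],[13,4],[17,0],[39,10],[47,6],[50,0]]
[[3,16],[7,0],[13,4],[17,0],[39,10],[47,6],[50,0]]
[[3,16],[7,0],[13,4],[17,0],[20,12],[22,0],[39,10],[47,6],[50,0]]
[[3,16],[7,0],[13,4],[17,0],[20,12],[22,0],[32,20],[34,0],[39,10],[47,6],[50,0]]
[[3,16],[7,0],[13,4],[17,0],[20,12],[22,11],[23,0],[32,20],[34,0],[39,10],[47,6],[50,0]]
[[3,16],[7,0],[13,4],[17,18],[24,0],[32,20],[34,0],[39,10],[47,6],[50,0]]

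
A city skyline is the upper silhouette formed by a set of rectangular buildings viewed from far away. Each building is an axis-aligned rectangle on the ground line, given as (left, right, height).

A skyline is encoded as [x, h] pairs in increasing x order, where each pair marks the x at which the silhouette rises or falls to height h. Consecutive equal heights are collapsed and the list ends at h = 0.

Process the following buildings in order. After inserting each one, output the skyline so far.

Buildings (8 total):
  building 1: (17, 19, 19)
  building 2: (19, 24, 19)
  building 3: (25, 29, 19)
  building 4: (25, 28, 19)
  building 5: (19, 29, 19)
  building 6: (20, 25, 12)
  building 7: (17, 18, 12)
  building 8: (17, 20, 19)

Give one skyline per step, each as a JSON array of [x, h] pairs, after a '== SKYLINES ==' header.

== SKYLINES ==
[[17,19],[19,0]]
[[17,19],[24,0]]
[[17,19],[24,0],[25,19],[29,0]]
[[17,19],[24,0],[25,19],[29,0]]
[[17,19],[29,0]]
[[17,19],[29,0]]
[[17,19],[29,0]]
[[17,19],[29,0]]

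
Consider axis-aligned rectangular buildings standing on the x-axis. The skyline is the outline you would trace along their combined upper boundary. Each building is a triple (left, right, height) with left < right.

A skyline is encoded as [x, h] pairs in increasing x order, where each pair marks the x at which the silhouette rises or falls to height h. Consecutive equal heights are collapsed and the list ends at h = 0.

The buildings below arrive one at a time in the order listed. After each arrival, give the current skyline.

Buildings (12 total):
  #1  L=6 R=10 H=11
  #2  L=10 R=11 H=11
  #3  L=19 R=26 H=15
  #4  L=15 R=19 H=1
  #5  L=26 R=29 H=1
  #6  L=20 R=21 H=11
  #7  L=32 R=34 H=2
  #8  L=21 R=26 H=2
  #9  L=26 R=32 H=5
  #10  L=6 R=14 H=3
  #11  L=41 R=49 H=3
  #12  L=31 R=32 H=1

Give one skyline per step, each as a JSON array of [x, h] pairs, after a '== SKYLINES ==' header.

== SKYLINES ==
[[6,11],[10,0]]
[[6,11],[11,0]]
[[6,11],[11,0],[19,15],[26,0]]
[[6,11],[11,0],[15,1],[19,15],[26,0]]
[[6,11],[11,0],[15,1],[19,15],[26,1],[29,0]]
[[6,11],[11,0],[15,1],[19,15],[26,1],[29,0]]
[[6,11],[11,0],[15,1],[19,15],[26,1],[29,0],[32,2],[34,0]]
[[6,11],[11,0],[15,1],[19,15],[26,1],[29,0],[32,2],[34,0]]
[[6,11],[11,0],[15,1],[19,15],[26,5],[32,2],[34,0]]
[[6,11],[11,3],[14,0],[15,1],[19,15],[26,5],[32,2],[34,0]]
[[6,11],[11,3],[14,0],[15,1],[19,15],[26,5],[32,2],[34,0],[41,3],[49,0]]
[[6,11],[11,3],[14,0],[15,1],[19,15],[26,5],[32,2],[34,0],[41,3],[49,0]]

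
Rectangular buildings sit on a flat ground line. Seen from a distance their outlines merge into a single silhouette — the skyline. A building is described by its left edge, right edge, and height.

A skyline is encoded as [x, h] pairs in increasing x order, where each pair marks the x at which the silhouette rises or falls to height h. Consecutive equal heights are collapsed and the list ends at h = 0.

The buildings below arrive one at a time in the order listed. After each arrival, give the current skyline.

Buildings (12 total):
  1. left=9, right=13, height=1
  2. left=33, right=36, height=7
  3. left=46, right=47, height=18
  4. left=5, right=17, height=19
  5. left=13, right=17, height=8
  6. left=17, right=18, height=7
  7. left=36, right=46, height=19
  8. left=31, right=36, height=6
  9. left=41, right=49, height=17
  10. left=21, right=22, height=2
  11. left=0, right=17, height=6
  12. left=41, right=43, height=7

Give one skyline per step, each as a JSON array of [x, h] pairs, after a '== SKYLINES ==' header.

== SKYLINES ==
[[9,1],[13,0]]
[[9,1],[13,0],[33,7],[36,0]]
[[9,1],[13,0],[33,7],[36,0],[46,18],[47,0]]
[[5,19],[17,0],[33,7],[36,0],[46,18],[47,0]]
[[5,19],[17,0],[33,7],[36,0],[46,18],[47,0]]
[[5,19],[17,7],[18,0],[33,7],[36,0],[46,18],[47,0]]
[[5,19],[17,7],[18,0],[33,7],[36,19],[46,18],[47,0]]
[[5,19],[17,7],[18,0],[31,6],[33,7],[36,19],[46,18],[47,0]]
[[5,19],[17,7],[18,0],[31,6],[33,7],[36,19],[46,18],[47,17],[49,0]]
[[5,19],[17,7],[18,0],[21,2],[22,0],[31,6],[33,7],[36,19],[46,18],[47,17],[49,0]]
[[0,6],[5,19],[17,7],[18,0],[21,2],[22,0],[31,6],[33,7],[36,19],[46,18],[47,17],[49,0]]
[[0,6],[5,19],[17,7],[18,0],[21,2],[22,0],[31,6],[33,7],[36,19],[46,18],[47,17],[49,0]]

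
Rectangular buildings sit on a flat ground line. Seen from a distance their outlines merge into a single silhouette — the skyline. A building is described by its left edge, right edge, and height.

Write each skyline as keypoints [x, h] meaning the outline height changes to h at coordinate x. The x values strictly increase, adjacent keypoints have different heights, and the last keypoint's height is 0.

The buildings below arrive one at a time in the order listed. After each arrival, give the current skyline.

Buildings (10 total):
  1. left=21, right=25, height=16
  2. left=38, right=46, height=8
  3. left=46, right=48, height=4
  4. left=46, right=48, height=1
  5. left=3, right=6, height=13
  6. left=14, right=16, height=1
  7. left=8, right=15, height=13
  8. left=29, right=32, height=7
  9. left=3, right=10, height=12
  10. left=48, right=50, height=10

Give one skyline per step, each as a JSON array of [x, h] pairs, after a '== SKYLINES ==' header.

== SKYLINES ==
[[21,16],[25,0]]
[[21,16],[25,0],[38,8],[46,0]]
[[21,16],[25,0],[38,8],[46,4],[48,0]]
[[21,16],[25,0],[38,8],[46,4],[48,0]]
[[3,13],[6,0],[21,16],[25,0],[38,8],[46,4],[48,0]]
[[3,13],[6,0],[14,1],[16,0],[21,16],[25,0],[38,8],[46,4],[48,0]]
[[3,13],[6,0],[8,13],[15,1],[16,0],[21,16],[25,0],[38,8],[46,4],[48,0]]
[[3,13],[6,0],[8,13],[15,1],[16,0],[21,16],[25,0],[29,7],[32,0],[38,8],[46,4],[48,0]]
[[3,13],[6,12],[8,13],[15,1],[16,0],[21,16],[25,0],[29,7],[32,0],[38,8],[46,4],[48,0]]
[[3,13],[6,12],[8,13],[15,1],[16,0],[21,16],[25,0],[29,7],[32,0],[38,8],[46,4],[48,10],[50,0]]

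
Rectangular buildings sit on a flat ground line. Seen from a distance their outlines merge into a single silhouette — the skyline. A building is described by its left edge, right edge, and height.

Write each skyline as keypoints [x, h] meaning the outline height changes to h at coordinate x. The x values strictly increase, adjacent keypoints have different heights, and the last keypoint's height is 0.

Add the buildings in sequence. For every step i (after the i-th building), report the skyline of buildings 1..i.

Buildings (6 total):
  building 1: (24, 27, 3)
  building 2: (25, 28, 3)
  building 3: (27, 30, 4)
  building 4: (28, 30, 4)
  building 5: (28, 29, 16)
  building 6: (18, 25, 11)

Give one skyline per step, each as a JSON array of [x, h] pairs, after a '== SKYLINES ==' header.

== SKYLINES ==
[[24,3],[27,0]]
[[24,3],[28,0]]
[[24,3],[27,4],[30,0]]
[[24,3],[27,4],[30,0]]
[[24,3],[27,4],[28,16],[29,4],[30,0]]
[[18,11],[25,3],[27,4],[28,16],[29,4],[30,0]]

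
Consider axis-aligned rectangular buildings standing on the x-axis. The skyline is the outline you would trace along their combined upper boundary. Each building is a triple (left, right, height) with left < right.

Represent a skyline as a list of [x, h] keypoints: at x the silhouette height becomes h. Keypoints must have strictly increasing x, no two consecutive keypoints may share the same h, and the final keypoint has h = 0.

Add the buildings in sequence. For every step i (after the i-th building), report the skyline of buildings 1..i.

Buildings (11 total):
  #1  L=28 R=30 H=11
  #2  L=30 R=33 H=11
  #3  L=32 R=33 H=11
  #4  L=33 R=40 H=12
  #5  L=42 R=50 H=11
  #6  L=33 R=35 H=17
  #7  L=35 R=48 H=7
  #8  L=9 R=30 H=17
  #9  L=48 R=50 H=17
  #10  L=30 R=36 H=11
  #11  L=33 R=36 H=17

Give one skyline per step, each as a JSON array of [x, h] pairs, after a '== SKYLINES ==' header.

== SKYLINES ==
[[28,11],[30,0]]
[[28,11],[33,0]]
[[28,11],[33,0]]
[[28,11],[33,12],[40,0]]
[[28,11],[33,12],[40,0],[42,11],[50,0]]
[[28,11],[33,17],[35,12],[40,0],[42,11],[50,0]]
[[28,11],[33,17],[35,12],[40,7],[42,11],[50,0]]
[[9,17],[30,11],[33,17],[35,12],[40,7],[42,11],[50,0]]
[[9,17],[30,11],[33,17],[35,12],[40,7],[42,11],[48,17],[50,0]]
[[9,17],[30,11],[33,17],[35,12],[40,7],[42,11],[48,17],[50,0]]
[[9,17],[30,11],[33,17],[36,12],[40,7],[42,11],[48,17],[50,0]]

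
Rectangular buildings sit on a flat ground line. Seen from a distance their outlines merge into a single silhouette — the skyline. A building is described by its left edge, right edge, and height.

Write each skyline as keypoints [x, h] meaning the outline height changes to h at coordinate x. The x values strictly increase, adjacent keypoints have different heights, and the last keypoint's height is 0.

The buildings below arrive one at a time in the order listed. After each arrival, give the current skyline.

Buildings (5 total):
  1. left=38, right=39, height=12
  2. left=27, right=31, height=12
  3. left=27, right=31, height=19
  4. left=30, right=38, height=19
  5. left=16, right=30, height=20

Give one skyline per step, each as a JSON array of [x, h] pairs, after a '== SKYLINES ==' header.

== SKYLINES ==
[[38,12],[39,0]]
[[27,12],[31,0],[38,12],[39,0]]
[[27,19],[31,0],[38,12],[39,0]]
[[27,19],[38,12],[39,0]]
[[16,20],[30,19],[38,12],[39,0]]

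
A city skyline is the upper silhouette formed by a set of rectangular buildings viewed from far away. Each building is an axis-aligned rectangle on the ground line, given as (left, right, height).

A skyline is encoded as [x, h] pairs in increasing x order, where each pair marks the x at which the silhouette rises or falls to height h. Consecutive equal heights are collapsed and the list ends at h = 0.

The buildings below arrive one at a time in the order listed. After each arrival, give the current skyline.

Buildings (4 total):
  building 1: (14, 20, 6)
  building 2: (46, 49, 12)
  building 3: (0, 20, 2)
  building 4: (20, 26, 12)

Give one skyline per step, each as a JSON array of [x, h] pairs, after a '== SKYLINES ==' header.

== SKYLINES ==
[[14,6],[20,0]]
[[14,6],[20,0],[46,12],[49,0]]
[[0,2],[14,6],[20,0],[46,12],[49,0]]
[[0,2],[14,6],[20,12],[26,0],[46,12],[49,0]]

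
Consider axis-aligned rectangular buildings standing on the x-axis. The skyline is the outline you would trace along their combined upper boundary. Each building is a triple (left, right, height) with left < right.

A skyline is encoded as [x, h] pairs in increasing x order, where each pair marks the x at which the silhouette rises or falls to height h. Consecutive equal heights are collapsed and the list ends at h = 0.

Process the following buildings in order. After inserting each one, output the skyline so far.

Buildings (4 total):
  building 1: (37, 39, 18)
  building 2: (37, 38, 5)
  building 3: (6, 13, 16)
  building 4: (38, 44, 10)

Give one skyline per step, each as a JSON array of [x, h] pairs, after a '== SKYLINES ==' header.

== SKYLINES ==
[[37,18],[39,0]]
[[37,18],[39,0]]
[[6,16],[13,0],[37,18],[39,0]]
[[6,16],[13,0],[37,18],[39,10],[44,0]]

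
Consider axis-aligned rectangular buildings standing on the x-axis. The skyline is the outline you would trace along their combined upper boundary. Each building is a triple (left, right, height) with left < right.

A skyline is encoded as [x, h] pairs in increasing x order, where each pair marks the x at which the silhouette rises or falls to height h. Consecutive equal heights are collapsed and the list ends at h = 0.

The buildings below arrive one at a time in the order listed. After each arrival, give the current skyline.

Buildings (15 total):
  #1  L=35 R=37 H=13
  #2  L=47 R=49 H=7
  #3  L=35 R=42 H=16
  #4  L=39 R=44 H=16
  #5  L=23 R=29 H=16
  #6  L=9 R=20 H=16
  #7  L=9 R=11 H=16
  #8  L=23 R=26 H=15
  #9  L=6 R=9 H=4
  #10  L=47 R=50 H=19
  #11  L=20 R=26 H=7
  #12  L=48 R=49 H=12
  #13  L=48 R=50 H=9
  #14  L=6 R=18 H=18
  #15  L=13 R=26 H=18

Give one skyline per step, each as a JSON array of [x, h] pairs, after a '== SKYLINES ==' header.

== SKYLINES ==
[[35,13],[37,0]]
[[35,13],[37,0],[47,7],[49,0]]
[[35,16],[42,0],[47,7],[49,0]]
[[35,16],[44,0],[47,7],[49,0]]
[[23,16],[29,0],[35,16],[44,0],[47,7],[49,0]]
[[9,16],[20,0],[23,16],[29,0],[35,16],[44,0],[47,7],[49,0]]
[[9,16],[20,0],[23,16],[29,0],[35,16],[44,0],[47,7],[49,0]]
[[9,16],[20,0],[23,16],[29,0],[35,16],[44,0],[47,7],[49,0]]
[[6,4],[9,16],[20,0],[23,16],[29,0],[35,16],[44,0],[47,7],[49,0]]
[[6,4],[9,16],[20,0],[23,16],[29,0],[35,16],[44,0],[47,19],[50,0]]
[[6,4],[9,16],[20,7],[23,16],[29,0],[35,16],[44,0],[47,19],[50,0]]
[[6,4],[9,16],[20,7],[23,16],[29,0],[35,16],[44,0],[47,19],[50,0]]
[[6,4],[9,16],[20,7],[23,16],[29,0],[35,16],[44,0],[47,19],[50,0]]
[[6,18],[18,16],[20,7],[23,16],[29,0],[35,16],[44,0],[47,19],[50,0]]
[[6,18],[26,16],[29,0],[35,16],[44,0],[47,19],[50,0]]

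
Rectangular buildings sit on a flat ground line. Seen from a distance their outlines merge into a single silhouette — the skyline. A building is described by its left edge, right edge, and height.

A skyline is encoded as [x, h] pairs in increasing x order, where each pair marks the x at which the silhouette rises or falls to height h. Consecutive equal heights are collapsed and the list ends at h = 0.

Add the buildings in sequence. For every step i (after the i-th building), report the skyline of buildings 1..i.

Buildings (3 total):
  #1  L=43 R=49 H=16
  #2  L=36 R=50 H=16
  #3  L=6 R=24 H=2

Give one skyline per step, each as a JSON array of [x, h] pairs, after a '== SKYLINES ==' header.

== SKYLINES ==
[[43,16],[49,0]]
[[36,16],[50,0]]
[[6,2],[24,0],[36,16],[50,0]]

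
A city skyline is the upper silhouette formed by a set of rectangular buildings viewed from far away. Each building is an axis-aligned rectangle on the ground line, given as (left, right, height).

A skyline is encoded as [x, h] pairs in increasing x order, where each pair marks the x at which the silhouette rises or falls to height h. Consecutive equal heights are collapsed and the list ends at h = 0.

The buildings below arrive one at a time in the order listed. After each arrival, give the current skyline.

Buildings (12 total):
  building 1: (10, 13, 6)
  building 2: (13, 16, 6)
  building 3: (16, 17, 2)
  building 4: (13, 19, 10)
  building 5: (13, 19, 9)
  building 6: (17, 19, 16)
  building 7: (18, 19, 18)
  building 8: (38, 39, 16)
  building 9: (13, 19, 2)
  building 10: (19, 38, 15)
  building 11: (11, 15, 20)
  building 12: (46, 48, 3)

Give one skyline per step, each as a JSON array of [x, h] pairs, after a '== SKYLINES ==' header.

== SKYLINES ==
[[10,6],[13,0]]
[[10,6],[16,0]]
[[10,6],[16,2],[17,0]]
[[10,6],[13,10],[19,0]]
[[10,6],[13,10],[19,0]]
[[10,6],[13,10],[17,16],[19,0]]
[[10,6],[13,10],[17,16],[18,18],[19,0]]
[[10,6],[13,10],[17,16],[18,18],[19,0],[38,16],[39,0]]
[[10,6],[13,10],[17,16],[18,18],[19,0],[38,16],[39,0]]
[[10,6],[13,10],[17,16],[18,18],[19,15],[38,16],[39,0]]
[[10,6],[11,20],[15,10],[17,16],[18,18],[19,15],[38,16],[39,0]]
[[10,6],[11,20],[15,10],[17,16],[18,18],[19,15],[38,16],[39,0],[46,3],[48,0]]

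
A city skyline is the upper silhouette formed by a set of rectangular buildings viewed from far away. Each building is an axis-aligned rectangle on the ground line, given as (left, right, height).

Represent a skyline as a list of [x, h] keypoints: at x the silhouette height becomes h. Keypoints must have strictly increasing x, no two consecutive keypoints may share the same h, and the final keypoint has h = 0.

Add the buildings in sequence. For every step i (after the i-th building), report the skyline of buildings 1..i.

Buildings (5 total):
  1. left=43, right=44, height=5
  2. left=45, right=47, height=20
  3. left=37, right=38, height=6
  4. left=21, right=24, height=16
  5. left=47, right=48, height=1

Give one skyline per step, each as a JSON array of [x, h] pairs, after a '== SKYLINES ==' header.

== SKYLINES ==
[[43,5],[44,0]]
[[43,5],[44,0],[45,20],[47,0]]
[[37,6],[38,0],[43,5],[44,0],[45,20],[47,0]]
[[21,16],[24,0],[37,6],[38,0],[43,5],[44,0],[45,20],[47,0]]
[[21,16],[24,0],[37,6],[38,0],[43,5],[44,0],[45,20],[47,1],[48,0]]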